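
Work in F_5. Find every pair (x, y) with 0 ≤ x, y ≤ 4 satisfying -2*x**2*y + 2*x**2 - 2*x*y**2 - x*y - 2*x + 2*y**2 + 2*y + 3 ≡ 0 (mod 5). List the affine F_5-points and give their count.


Affine F_5-points: {(0, 2), (1, 3), (2, 3), (3, 0), (3, 4), (4, 2), (4, 4)}; count = 7.

For each of the 25 pairs (x, y) ∈ F_5², evaluate f(x, y) mod 5. Record the zeros.
  x = 0: [0↦3, 1↦2, 2↦0, 3↦2, 4↦3]  zeros at y ∈ {2}
  x = 1: [0↦3, 1↦2, 2↦1, 3↦0, 4↦4]  zeros at y ∈ {3}
  x = 2: [0↦2, 1↦2, 2↦3, 3↦0, 4↦3]  zeros at y ∈ {3}
  x = 3: [0↦0, 1↦2, 2↦1, 3↦2, 4↦0]  zeros at y ∈ {0, 4}
  x = 4: [0↦2, 1↦2, 2↦0, 3↦1, 4↦0]  zeros at y ∈ {2, 4}
Collecting zeros: affine points = {(0, 2), (1, 3), (2, 3), (3, 0), (3, 4), (4, 2), (4, 4)}.
Total count |C(F_5)_aff| = 7.


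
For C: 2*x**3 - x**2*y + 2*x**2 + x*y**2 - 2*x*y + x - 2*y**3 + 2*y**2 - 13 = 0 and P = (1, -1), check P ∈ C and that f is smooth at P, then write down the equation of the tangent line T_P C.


Tangent line at P: 16*x - 15*y - 31 = 0.

Step 1: f(1, -1) = 0, so P lies on C.
Step 2: partial derivatives
  f_x(x, y) = 6*x**2 - 2*x*y + 4*x + y**2 - 2*y + 1, f_y(x, y) = -x**2 + 2*x*y - 2*x - 6*y**2 + 4*y.
  f_x(P) = 16, f_y(P) = -15 (gradient nonzero, so P is smooth).
Step 3: tangent line at P: 16·(x − 1) + -15·(y − -1) = 0.
Expanding: 16*x - 15*y - 31 = 0.


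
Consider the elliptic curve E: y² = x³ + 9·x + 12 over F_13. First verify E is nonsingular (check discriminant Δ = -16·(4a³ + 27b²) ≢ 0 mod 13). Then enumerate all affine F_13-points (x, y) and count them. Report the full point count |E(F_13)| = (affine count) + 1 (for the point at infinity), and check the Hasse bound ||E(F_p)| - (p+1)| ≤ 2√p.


Affine points = {(0, 5), (0, 8), (1, 3), (1, 10), (2, 5), (2, 8), (3, 1), (3, 12), (5, 0), (6, 3), (6, 10), (9, 4), (9, 9), (10, 6), (10, 7), (11, 5), (11, 8)}; affine count = 17; |E(F_13)| = 18.

Discriminant check: Δ ∝ 4a³ + 27b² = 4·9³ + 27·12² = 4·729 + 27·144 ≡ 5 (mod 13). Nonzero ⇒ E is nonsingular.
For each x ∈ F_13, compute rhs = x³ + 9·x + 12 mod 13, then count y ∈ F_13 with y² ≡ rhs.
  x = 0: rhs = 12, matching y values: 5, 8 (2 points).
  x = 1: rhs = 9, matching y values: 3, 10 (2 points).
  x = 2: rhs = 12, matching y values: 5, 8 (2 points).
  x = 3: rhs = 1, matching y values: 1, 12 (2 points).
  x = 4: rhs = 8, matching y values: none (0 points).
  x = 5: rhs = 0, matching y values: 0 (1 points).
  x = 6: rhs = 9, matching y values: 3, 10 (2 points).
  x = 7: rhs = 2, matching y values: none (0 points).
  x = 8: rhs = 11, matching y values: none (0 points).
  x = 9: rhs = 3, matching y values: 4, 9 (2 points).
  x = 10: rhs = 10, matching y values: 6, 7 (2 points).
  x = 11: rhs = 12, matching y values: 5, 8 (2 points).
  x = 12: rhs = 2, matching y values: none (0 points).
Total affine count: 17.
Full point count |E(F_13)| = 17 + 1 = 18.
Hasse bound: |18 − (13+1)| = |4| = 4 ≤ 2√13 ≈ 7.2111 ✓.


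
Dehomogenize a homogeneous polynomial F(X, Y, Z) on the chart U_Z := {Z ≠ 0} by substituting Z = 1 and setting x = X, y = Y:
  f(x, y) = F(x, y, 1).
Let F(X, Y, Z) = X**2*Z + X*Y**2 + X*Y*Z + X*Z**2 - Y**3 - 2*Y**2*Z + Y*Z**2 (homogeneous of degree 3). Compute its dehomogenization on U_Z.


f(x, y) = x**2 + x*y**2 + x*y + x - y**3 - 2*y**2 + y

On U_Z we set Z = 1. Each monomial c·X^i·Y^j·Z^k in F becomes c·x^i·y^j·1^k = c·x^i·y^j.
Substituting Z = 1: F(X, Y, 1) = x**2 + x*y**2 + x*y + x - y**3 - 2*y**2 + y.
Note: deg(f) ≤ deg(F) = 3; strict inequality happens when F is divisible by Z (lost terms).


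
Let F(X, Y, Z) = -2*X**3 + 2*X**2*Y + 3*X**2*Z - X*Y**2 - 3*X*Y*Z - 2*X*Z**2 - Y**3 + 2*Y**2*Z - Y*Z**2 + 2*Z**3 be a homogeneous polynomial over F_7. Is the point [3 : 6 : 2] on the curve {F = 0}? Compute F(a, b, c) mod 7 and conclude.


F(3,6,2) ≡ 5 (mod 7); P is NOT on the curve.

Evaluate F(3, 6, 2) term-by-term (mod 7).
  -2*X**3 ↦ -2·27·1·1 = -54
  2*X**2*Y ↦ 2·9·6·1 = 108
  3*X**2*Z ↦ 3·9·1·2 = 54
  -X*Y**2 ↦ -1·3·36·1 = -108
  -3*X*Y*Z ↦ -3·3·6·2 = -108
  -2*X*Z**2 ↦ -2·3·1·4 = -24
  -Y**3 ↦ -1·1·216·1 = -216
  2*Y**2*Z ↦ 2·1·36·2 = 144
  -Y*Z**2 ↦ -1·1·6·4 = -24
  2*Z**3 ↦ 2·1·1·8 = 16
Sum: F(3, 6, 2) = (-54) + (108) + (54) + (-108) + (-108) + (-24) + (-216) + (144) + (-24) + (16) = -212.
Reducing mod 7: -212 ≡ 5 (mod 7).
Since F(a, b, c) ≡ 5 ≠ 0 (mod 7), P does NOT lie on the curve.


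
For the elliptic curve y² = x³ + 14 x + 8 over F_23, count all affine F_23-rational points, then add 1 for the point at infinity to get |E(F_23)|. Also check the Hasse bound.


Affine points = {(0, 10), (0, 13), (1, 0), (3, 10), (3, 13), (4, 6), (4, 17), (6, 3), (6, 20), (7, 9), (7, 14), (9, 9), (9, 14), (12, 8), (12, 15), (13, 8), (13, 15), (14, 2), (14, 21), (16, 2), (16, 21), (19, 7), (19, 16), (20, 10), (20, 13), (21, 8), (21, 15), (22, 4), (22, 19)}; affine count = 29; |E(F_23)| = 30.

Discriminant check: Δ ∝ 4a³ + 27b² = 4·14³ + 27·8² = 4·2744 + 27·64 ≡ 8 (mod 23). Nonzero ⇒ E is nonsingular.
For each x ∈ F_23, compute rhs = x³ + 14·x + 8 mod 23, then count y ∈ F_23 with y² ≡ rhs.
  x = 0: rhs = 8, matching y values: 10, 13 (2 points).
  x = 1: rhs = 0, matching y values: 0 (1 points).
  x = 2: rhs = 21, matching y values: none (0 points).
  x = 3: rhs = 8, matching y values: 10, 13 (2 points).
  x = 4: rhs = 13, matching y values: 6, 17 (2 points).
  x = 5: rhs = 19, matching y values: none (0 points).
  x = 6: rhs = 9, matching y values: 3, 20 (2 points).
  x = 7: rhs = 12, matching y values: 9, 14 (2 points).
  x = 8: rhs = 11, matching y values: none (0 points).
  x = 9: rhs = 12, matching y values: 9, 14 (2 points).
  x = 10: rhs = 21, matching y values: none (0 points).
  x = 11: rhs = 21, matching y values: none (0 points).
  x = 12: rhs = 18, matching y values: 8, 15 (2 points).
  x = 13: rhs = 18, matching y values: 8, 15 (2 points).
  x = 14: rhs = 4, matching y values: 2, 21 (2 points).
  x = 15: rhs = 5, matching y values: none (0 points).
  x = 16: rhs = 4, matching y values: 2, 21 (2 points).
  x = 17: rhs = 7, matching y values: none (0 points).
  x = 18: rhs = 20, matching y values: none (0 points).
  x = 19: rhs = 3, matching y values: 7, 16 (2 points).
  x = 20: rhs = 8, matching y values: 10, 13 (2 points).
  x = 21: rhs = 18, matching y values: 8, 15 (2 points).
  x = 22: rhs = 16, matching y values: 4, 19 (2 points).
Total affine count: 29.
Full point count |E(F_23)| = 29 + 1 = 30.
Hasse bound: |30 − (23+1)| = |6| = 6 ≤ 2√23 ≈ 9.5917 ✓.


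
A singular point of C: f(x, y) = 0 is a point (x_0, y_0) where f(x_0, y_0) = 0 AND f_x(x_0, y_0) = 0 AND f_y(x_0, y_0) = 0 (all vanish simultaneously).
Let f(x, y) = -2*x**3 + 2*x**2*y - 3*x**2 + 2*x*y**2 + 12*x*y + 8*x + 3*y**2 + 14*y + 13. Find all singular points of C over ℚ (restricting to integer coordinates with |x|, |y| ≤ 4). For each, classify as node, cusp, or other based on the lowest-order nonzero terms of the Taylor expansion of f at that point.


Singular points: {(-1, -2)}; classification: node.

Compute partial derivatives:
  f_x = -6*x**2 + 4*x*y - 6*x + 2*y**2 + 12*y + 8.
  f_y = 2*x**2 + 4*x*y + 12*x + 6*y + 14.
Scan x_0 ∈ {−4, ..., 4}. For each x_0, f_y(x_0, y) is a polynomial in y; find its integer roots y ∈ {−4, ..., 4}, then test f_x and f at those candidates.
  x = -4: f_y(-4, y) = -10*y - 2; no integer root y with |y| ≤ 4.
  x = -3: f_y(-3, y) = -6*y - 4; no integer root y with |y| ≤ 4.
  x = -2: f_y(-2, y) = -2*y - 2; vanishes at y ∈ {-1}. (-2, -1): f_x = -6 ≠ 0.
  x = -1: f_y(-1, y) = 2*y + 4; vanishes at y ∈ {-2}. (-1, -2): f_x = 0, f = 0 — SINGULAR.
  x = 0: f_y(0, y) = 6*y + 14; no integer root y with |y| ≤ 4.
  x = 1: f_y(1, y) = 10*y + 28; no integer root y with |y| ≤ 4.
  x = 2: f_y(2, y) = 14*y + 46; no integer root y with |y| ≤ 4.
  x = 3: f_y(3, y) = 18*y + 68; no integer root y with |y| ≤ 4.
  x = 4: f_y(4, y) = 22*y + 94; no integer root y with |y| ≤ 4.
Only singular point on the grid: (-1, -2).
Classify: substitute x = -1 + u, y = -2 + v and expand: f = -2*u**3 + 2*u**2*v - u**2 + 2*u*v**2 + v**2.
No constant or linear terms (consistent with a singular point). Quadratic part: -u**2 + v**2. Cubic part: -2*u**3 + 2*u**2*v + 2*u*v**2.
The quadratic part v**2 - u**2 = (v − u)(v + u) splits into two distinct linear factors, so there are two distinct tangent lines y − -2 = ±(x − -1) — this is a node (ordinary double point).
Classification: node.


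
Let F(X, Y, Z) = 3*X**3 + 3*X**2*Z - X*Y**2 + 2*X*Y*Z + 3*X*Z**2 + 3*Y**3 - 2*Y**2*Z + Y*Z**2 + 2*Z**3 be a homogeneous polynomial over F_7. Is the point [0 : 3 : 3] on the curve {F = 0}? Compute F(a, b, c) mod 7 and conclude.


F(0,3,3) ≡ 3 (mod 7); P is NOT on the curve.

Evaluate F(0, 3, 3) term-by-term (mod 7).
  3*X**3 ↦ 3·0·1·1 = 0
  3*X**2*Z ↦ 3·0·1·3 = 0
  -X*Y**2 ↦ -1·0·9·1 = 0
  2*X*Y*Z ↦ 2·0·3·3 = 0
  3*X*Z**2 ↦ 3·0·1·9 = 0
  3*Y**3 ↦ 3·1·27·1 = 81
  -2*Y**2*Z ↦ -2·1·9·3 = -54
  Y*Z**2 ↦ 1·1·3·9 = 27
  2*Z**3 ↦ 2·1·1·27 = 54
Sum: F(0, 3, 3) = (0) + (0) + (0) + (0) + (0) + (81) + (-54) + (27) + (54) = 108.
Reducing mod 7: 108 ≡ 3 (mod 7).
Since F(a, b, c) ≡ 3 ≠ 0 (mod 7), P does NOT lie on the curve.


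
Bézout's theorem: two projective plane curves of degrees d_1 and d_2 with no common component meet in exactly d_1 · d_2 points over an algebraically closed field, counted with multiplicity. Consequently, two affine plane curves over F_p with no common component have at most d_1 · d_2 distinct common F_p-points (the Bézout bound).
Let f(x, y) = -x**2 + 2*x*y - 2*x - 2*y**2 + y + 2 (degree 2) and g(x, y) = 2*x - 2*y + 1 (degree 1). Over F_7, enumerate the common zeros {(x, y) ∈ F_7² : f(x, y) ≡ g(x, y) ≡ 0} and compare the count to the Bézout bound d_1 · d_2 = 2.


Common zeros: ∅; count = 0; Bézout bound = 2.

deg(f) = 2, deg(g) = 1, so Bézout bound = 2.
Scan x ∈ F_7. For each x, list the y ∈ F_7 with f(x, y) ≡ 0 and those with g(x, y) ≡ 0 (mod 7); the common zeros in that column are the intersection.
  x = 0: f ≡ 0 at y ∈ ∅; g ≡ 0 at y ∈ {4}; common: ∅.
  x = 1: f ≡ 0 at y ∈ {1, 4}; g ≡ 0 at y ∈ {5}; common: ∅.
  x = 2: f ≡ 0 at y ∈ ∅; g ≡ 0 at y ∈ {6}; common: ∅.
  x = 3: f ≡ 0 at y ∈ {2, 5}; g ≡ 0 at y ∈ {0}; common: ∅.
  x = 4: f ≡ 0 at y ∈ ∅; g ≡ 0 at y ∈ {1}; common: ∅.
  x = 5: f ≡ 0 at y ∈ {4, 5}; g ≡ 0 at y ∈ {2}; common: ∅.
  x = 6: f ≡ 0 at y ∈ {1, 2}; g ≡ 0 at y ∈ {3}; common: ∅.
Collecting: common zeros = ∅, so the count is 0.
Comparison with the Bézout bound: 0 ≤ 2 = deg(f)·deg(g), as expected for curves with no common component (the affine F_7-count falls short of the bound because intersections may lie at infinity, over extension fields, or carry multiplicity).


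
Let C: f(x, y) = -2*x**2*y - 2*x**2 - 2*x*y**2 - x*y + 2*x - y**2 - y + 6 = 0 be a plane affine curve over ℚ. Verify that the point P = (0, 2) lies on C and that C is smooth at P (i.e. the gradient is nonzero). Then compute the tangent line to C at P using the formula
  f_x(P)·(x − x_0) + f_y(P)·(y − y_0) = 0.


Tangent line at P: -8*x - 5*y + 10 = 0.

Step 1: f(0, 2) = 0, so P lies on C.
Step 2: partial derivatives
  f_x(x, y) = -4*x*y - 4*x - 2*y**2 - y + 2, f_y(x, y) = -2*x**2 - 4*x*y - x - 2*y - 1.
  f_x(P) = -8, f_y(P) = -5 (gradient nonzero, so P is smooth).
Step 3: tangent line at P: -8·(x − 0) + -5·(y − 2) = 0.
Expanding: -8*x - 5*y + 10 = 0.


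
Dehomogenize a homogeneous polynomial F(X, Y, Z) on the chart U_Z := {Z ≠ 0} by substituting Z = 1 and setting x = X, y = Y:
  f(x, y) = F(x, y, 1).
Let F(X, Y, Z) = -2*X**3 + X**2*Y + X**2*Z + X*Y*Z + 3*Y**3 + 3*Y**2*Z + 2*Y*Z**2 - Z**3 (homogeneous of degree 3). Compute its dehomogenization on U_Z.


f(x, y) = -2*x**3 + x**2*y + x**2 + x*y + 3*y**3 + 3*y**2 + 2*y - 1

On U_Z we set Z = 1. Each monomial c·X^i·Y^j·Z^k in F becomes c·x^i·y^j·1^k = c·x^i·y^j.
Substituting Z = 1: F(X, Y, 1) = -2*x**3 + x**2*y + x**2 + x*y + 3*y**3 + 3*y**2 + 2*y - 1.
Note: deg(f) ≤ deg(F) = 3; strict inequality happens when F is divisible by Z (lost terms).


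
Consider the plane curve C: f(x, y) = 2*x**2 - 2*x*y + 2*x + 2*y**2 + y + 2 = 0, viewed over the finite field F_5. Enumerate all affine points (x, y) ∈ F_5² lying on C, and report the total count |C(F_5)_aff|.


Affine F_5-points: {(0, 1)}; count = 1.

For each of the 25 pairs (x, y) ∈ F_5², evaluate f(x, y) mod 5. Record the zeros.
  x = 0: [0↦2, 1↦0, 2↦2, 3↦3, 4↦3]  zeros at y ∈ {1}
  x = 1: [0↦1, 1↦2, 2↦2, 3↦1, 4↦4]  zeros at y ∈ ∅
  x = 2: [0↦4, 1↦3, 2↦1, 3↦3, 4↦4]  zeros at y ∈ ∅
  x = 3: [0↦1, 1↦3, 2↦4, 3↦4, 4↦3]  zeros at y ∈ ∅
  x = 4: [0↦2, 1↦2, 2↦1, 3↦4, 4↦1]  zeros at y ∈ ∅
Collecting zeros: affine points = {(0, 1)}.
Total count |C(F_5)_aff| = 1.


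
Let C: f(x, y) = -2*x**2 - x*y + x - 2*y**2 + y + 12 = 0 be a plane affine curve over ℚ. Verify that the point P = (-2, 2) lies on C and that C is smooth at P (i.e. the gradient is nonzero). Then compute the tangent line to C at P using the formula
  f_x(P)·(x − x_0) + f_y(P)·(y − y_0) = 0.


Tangent line at P: 7*x - 5*y + 24 = 0.

Step 1: f(-2, 2) = 0, so P lies on C.
Step 2: partial derivatives
  f_x(x, y) = -4*x - y + 1, f_y(x, y) = -x - 4*y + 1.
  f_x(P) = 7, f_y(P) = -5 (gradient nonzero, so P is smooth).
Step 3: tangent line at P: 7·(x − -2) + -5·(y − 2) = 0.
Expanding: 7*x - 5*y + 24 = 0.


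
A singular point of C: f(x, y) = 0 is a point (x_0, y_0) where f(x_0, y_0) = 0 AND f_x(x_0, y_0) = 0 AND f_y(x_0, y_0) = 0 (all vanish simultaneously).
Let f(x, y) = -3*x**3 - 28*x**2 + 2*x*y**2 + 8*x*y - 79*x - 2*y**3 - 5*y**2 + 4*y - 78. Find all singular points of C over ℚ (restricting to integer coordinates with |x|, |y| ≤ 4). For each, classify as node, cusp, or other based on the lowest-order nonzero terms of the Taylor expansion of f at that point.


Singular points: {(-3, -2)}; classification: node.

Compute partial derivatives:
  f_x = -9*x**2 - 56*x + 2*y**2 + 8*y - 79.
  f_y = 4*x*y + 8*x - 6*y**2 - 10*y + 4.
Scan x_0 ∈ {−4, ..., 4}. For each x_0, f_y(x_0, y) is a polynomial in y; find its integer roots y ∈ {−4, ..., 4}, then test f_x and f at those candidates.
  x = -4: f_y(-4, y) = -6*y**2 - 26*y - 28; vanishes at y ∈ {-2}. (-4, -2): f_x = -7 ≠ 0.
  x = -3: f_y(-3, y) = -6*y**2 - 22*y - 20; vanishes at y ∈ {-2}. (-3, -2): f_x = 0, f = 0 — SINGULAR.
  x = -2: f_y(-2, y) = -6*y**2 - 18*y - 12; vanishes at y ∈ {-2, -1}. (-2, -2): f_x = -11 ≠ 0; (-2, -1): f_x = -9 ≠ 0.
  x = -1: f_y(-1, y) = -6*y**2 - 14*y - 4; vanishes at y ∈ {-2}. (-1, -2): f_x = -40 ≠ 0.
  x = 0: f_y(0, y) = -6*y**2 - 10*y + 4; vanishes at y ∈ {-2}. (0, -2): f_x = -87 ≠ 0.
  x = 1: f_y(1, y) = -6*y**2 - 6*y + 12; vanishes at y ∈ {-2, 1}. (1, -2): f_x = -152 ≠ 0; (1, 1): f_x = -134 ≠ 0.
  x = 2: f_y(2, y) = -6*y**2 - 2*y + 20; vanishes at y ∈ {-2}. (2, -2): f_x = -235 ≠ 0.
  x = 3: f_y(3, y) = -6*y**2 + 2*y + 28; vanishes at y ∈ {-2}. (3, -2): f_x = -336 ≠ 0.
  x = 4: f_y(4, y) = -6*y**2 + 6*y + 36; vanishes at y ∈ {-2, 3}. (4, -2): f_x = -455 ≠ 0; (4, 3): f_x = -405 ≠ 0.
Only singular point on the grid: (-3, -2).
Classify: substitute x = -3 + u, y = -2 + v and expand: f = -3*u**3 - u**2 + 2*u*v**2 - 2*v**3 + v**2.
No constant or linear terms (consistent with a singular point). Quadratic part: -u**2 + v**2. Cubic part: -3*u**3 + 2*u*v**2 - 2*v**3.
The quadratic part v**2 - u**2 = (v − u)(v + u) splits into two distinct linear factors, so there are two distinct tangent lines y − -2 = ±(x − -3) — this is a node (ordinary double point).
Classification: node.


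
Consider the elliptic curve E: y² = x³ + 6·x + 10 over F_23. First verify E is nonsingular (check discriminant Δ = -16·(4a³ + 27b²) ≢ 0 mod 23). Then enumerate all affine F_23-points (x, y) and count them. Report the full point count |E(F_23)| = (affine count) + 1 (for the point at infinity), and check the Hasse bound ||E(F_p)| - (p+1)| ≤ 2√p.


Affine points = {(3, 3), (3, 20), (4, 11), (4, 12), (5, 2), (5, 21), (6, 3), (6, 20), (7, 2), (7, 21), (8, 8), (8, 15), (10, 9), (10, 14), (11, 2), (11, 21), (12, 4), (12, 19), (13, 10), (13, 13), (14, 3), (14, 20), (15, 5), (15, 18), (16, 4), (16, 19), (18, 4), (18, 19), (21, 6), (21, 17), (22, 7), (22, 16)}; affine count = 32; |E(F_23)| = 33.

Discriminant check: Δ ∝ 4a³ + 27b² = 4·6³ + 27·10² = 4·216 + 27·100 ≡ 22 (mod 23). Nonzero ⇒ E is nonsingular.
For each x ∈ F_23, compute rhs = x³ + 6·x + 10 mod 23, then count y ∈ F_23 with y² ≡ rhs.
  x = 0: rhs = 10, matching y values: none (0 points).
  x = 1: rhs = 17, matching y values: none (0 points).
  x = 2: rhs = 7, matching y values: none (0 points).
  x = 3: rhs = 9, matching y values: 3, 20 (2 points).
  x = 4: rhs = 6, matching y values: 11, 12 (2 points).
  x = 5: rhs = 4, matching y values: 2, 21 (2 points).
  x = 6: rhs = 9, matching y values: 3, 20 (2 points).
  x = 7: rhs = 4, matching y values: 2, 21 (2 points).
  x = 8: rhs = 18, matching y values: 8, 15 (2 points).
  x = 9: rhs = 11, matching y values: none (0 points).
  x = 10: rhs = 12, matching y values: 9, 14 (2 points).
  x = 11: rhs = 4, matching y values: 2, 21 (2 points).
  x = 12: rhs = 16, matching y values: 4, 19 (2 points).
  x = 13: rhs = 8, matching y values: 10, 13 (2 points).
  x = 14: rhs = 9, matching y values: 3, 20 (2 points).
  x = 15: rhs = 2, matching y values: 5, 18 (2 points).
  x = 16: rhs = 16, matching y values: 4, 19 (2 points).
  x = 17: rhs = 11, matching y values: none (0 points).
  x = 18: rhs = 16, matching y values: 4, 19 (2 points).
  x = 19: rhs = 14, matching y values: none (0 points).
  x = 20: rhs = 11, matching y values: none (0 points).
  x = 21: rhs = 13, matching y values: 6, 17 (2 points).
  x = 22: rhs = 3, matching y values: 7, 16 (2 points).
Total affine count: 32.
Full point count |E(F_23)| = 32 + 1 = 33.
Hasse bound: |33 − (23+1)| = |9| = 9 ≤ 2√23 ≈ 9.5917 ✓.


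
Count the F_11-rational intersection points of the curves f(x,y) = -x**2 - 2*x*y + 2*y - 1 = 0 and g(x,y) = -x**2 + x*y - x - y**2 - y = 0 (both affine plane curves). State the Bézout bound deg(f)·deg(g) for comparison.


Common zeros: {(9, 10)}; count = 1; Bézout bound = 4.

deg(f) = 2, deg(g) = 2, so Bézout bound = 4.
Scan x ∈ F_11. For each x, list the y ∈ F_11 with f(x, y) ≡ 0 and those with g(x, y) ≡ 0 (mod 11); the common zeros in that column are the intersection.
  x = 0: f ≡ 0 at y ∈ {6}; g ≡ 0 at y ∈ {0, 10}; common: ∅.
  x = 1: f ≡ 0 at y ∈ ∅; g ≡ 0 at y ∈ {3, 8}; common: ∅.
  x = 2: f ≡ 0 at y ∈ {3}; g ≡ 0 at y ∈ ∅; common: ∅.
  x = 3: f ≡ 0 at y ∈ {3}; g ≡ 0 at y ∈ {1}; common: ∅.
  x = 4: f ≡ 0 at y ∈ {10}; g ≡ 0 at y ∈ ∅; common: ∅.
  x = 5: f ≡ 0 at y ∈ {5}; g ≡ 0 at y ∈ ∅; common: ∅.
  x = 6: f ≡ 0 at y ∈ {4}; g ≡ 0 at y ∈ {8}; common: ∅.
  x = 7: f ≡ 0 at y ∈ {5}; g ≡ 0 at y ∈ ∅; common: ∅.
  x = 8: f ≡ 0 at y ∈ {4}; g ≡ 0 at y ∈ {1, 6}; common: ∅.
  x = 9: f ≡ 0 at y ∈ {10}; g ≡ 0 at y ∈ {9, 10}; common: {10}.
  x = 10: f ≡ 0 at y ∈ {6}; g ≡ 0 at y ∈ {0, 9}; common: ∅.
Collecting: common zeros = {(9, 10)}, so the count is 1.
Comparison with the Bézout bound: 1 ≤ 4 = deg(f)·deg(g), as expected for curves with no common component (the affine F_11-count falls short of the bound because intersections may lie at infinity, over extension fields, or carry multiplicity).


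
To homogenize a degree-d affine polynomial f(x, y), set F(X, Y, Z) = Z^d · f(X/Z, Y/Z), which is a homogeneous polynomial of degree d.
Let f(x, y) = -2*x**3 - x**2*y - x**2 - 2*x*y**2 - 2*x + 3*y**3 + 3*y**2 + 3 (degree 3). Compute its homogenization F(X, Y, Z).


F(X, Y, Z) = -2*X**3 - X**2*Y - X**2*Z - 2*X*Y**2 - 2*X*Z**2 + 3*Y**3 + 3*Y**2*Z + 3*Z**3

deg(f) = 3.
Substitute x = X/Z, y = Y/Z into f, then multiply by Z^3.
  monomial -2·x^3·y^0 ↦ -2·X^3·Y^0·Z^0.
  monomial -1·x^2·y^1 ↦ -1·X^2·Y^1·Z^0.
  monomial -1·x^2·y^0 ↦ -1·X^2·Y^0·Z^1.
  monomial -2·x^1·y^2 ↦ -2·X^1·Y^2·Z^0.
  monomial -2·x^1·y^0 ↦ -2·X^1·Y^0·Z^2.
  monomial 3·x^0·y^3 ↦ 3·X^0·Y^3·Z^0.
  monomial 3·x^0·y^2 ↦ 3·X^0·Y^2·Z^1.
  monomial 3·x^0·y^0 ↦ 3·X^0·Y^0·Z^3.
Collecting: F(X, Y, Z) = -2*X**3 - X**2*Y - X**2*Z - 2*X*Y**2 - 2*X*Z**2 + 3*Y**3 + 3*Y**2*Z + 3*Z**3.


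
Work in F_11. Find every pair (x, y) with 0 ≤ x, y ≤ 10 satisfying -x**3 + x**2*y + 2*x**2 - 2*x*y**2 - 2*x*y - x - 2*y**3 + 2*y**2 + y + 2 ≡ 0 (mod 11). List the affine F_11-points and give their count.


Affine F_11-points: {(0, 6), (1, 1), (2, 0), (2, 2), (2, 8), (3, 3), (4, 1), (6, 2), (7, 2), (8, 7), (8, 9), (8, 10), (9, 1), (10, 3)}; count = 14.

For each of the 121 pairs (x, y) ∈ F_11², evaluate f(x, y) mod 11. Record the zeros.
  x = 0: [0↦2, 1↦3, 2↦7, 3↦2, 4↦9, 5↦5, 6↦0, 7↦4, 8↦5, 9↦2, 10↦5]  zeros at y ∈ {6}
  x = 1: [0↦2, 1↦0, 2↦8, 3↦3, 4↦6, 5↦5, 6↦10, 7↦9, 8↦1, 9↦7, 10↦4]  zeros at y ∈ {1}
  x = 2: [0↦0, 1↦8, 2↦0, 3↦8, 4↦9, 5↦2, 6↦8, 7↦4, 8↦0, 9↦6, 10↦10]  zeros at y ∈ {0, 2, 8}
  x = 3: [0↦1, 1↦10, 2↦10, 3↦0, 4↦1, 5↦1, 6↦10, 7↦5, 8↦7, 9↦4, 10↦6]  zeros at y ∈ {3}
  x = 4: [0↦10, 1↦0, 2↦10, 3↦6, 4↦9, 5↦7, 6↦10, 7↦6, 8↦5, 9↦6, 10↦8]  zeros at y ∈ {1}
  x = 5: [0↦10, 1↦5, 2↦5, 3↦9, 4↦5, 5↦3, 6↦2, 7↦1, 8↦10, 9↦6, 10↦10]  zeros at y ∈ ∅
  x = 6: [0↦6, 1↦8, 2↦0, 3↦3, 4↦5, 5↦5, 6↦2, 7↦6, 8↦5, 9↦9, 10↦6]  zeros at y ∈ {2}
  x = 7: [0↦3, 1↦3, 2↦0, 3↦4, 4↦3, 5↦7, 6↦4, 7↦4, 8↦6, 9↦9, 10↦1]  zeros at y ∈ {2}
  x = 8: [0↦6, 1↦6, 2↦10, 3↦6, 4↦4, 5↦3, 6↦2, 7↦0, 8↦7, 9↦0, 10↦0]  zeros at y ∈ {7, 9, 10}
  x = 9: [0↦9, 1↦0, 2↦2, 3↦3, 4↦2, 5↦9, 6↦1, 7↦10, 8↦2, 9↦9, 10↦8]  zeros at y ∈ {1}
  x = 10: [0↦6, 1↦1, 2↦3, 3↦0, 4↦2, 5↦8, 6↦6, 7↦6, 8↦7, 9↦8, 10↦8]  zeros at y ∈ {3}
Collecting zeros: affine points = {(0, 6), (1, 1), (2, 0), (2, 2), (2, 8), (3, 3), (4, 1), (6, 2), (7, 2), (8, 7), (8, 9), (8, 10), (9, 1), (10, 3)}.
Total count |C(F_11)_aff| = 14.


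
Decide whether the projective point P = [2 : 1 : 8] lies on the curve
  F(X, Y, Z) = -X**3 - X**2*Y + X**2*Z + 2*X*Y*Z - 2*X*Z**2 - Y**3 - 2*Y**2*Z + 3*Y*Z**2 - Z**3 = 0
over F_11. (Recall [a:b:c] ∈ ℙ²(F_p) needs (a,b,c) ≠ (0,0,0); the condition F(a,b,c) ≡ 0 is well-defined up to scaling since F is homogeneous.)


F(2,1,8) ≡ 9 (mod 11); P is NOT on the curve.

Evaluate F(2, 1, 8) term-by-term (mod 11).
  -X**3 ↦ -1·8·1·1 = -8
  -X**2*Y ↦ -1·4·1·1 = -4
  X**2*Z ↦ 1·4·1·8 = 32
  2*X*Y*Z ↦ 2·2·1·8 = 32
  -2*X*Z**2 ↦ -2·2·1·64 = -256
  -Y**3 ↦ -1·1·1·1 = -1
  -2*Y**2*Z ↦ -2·1·1·8 = -16
  3*Y*Z**2 ↦ 3·1·1·64 = 192
  -Z**3 ↦ -1·1·1·512 = -512
Sum: F(2, 1, 8) = (-8) + (-4) + (32) + (32) + (-256) + (-1) + (-16) + (192) + (-512) = -541.
Reducing mod 11: -541 ≡ 9 (mod 11).
Since F(a, b, c) ≡ 9 ≠ 0 (mod 11), P does NOT lie on the curve.


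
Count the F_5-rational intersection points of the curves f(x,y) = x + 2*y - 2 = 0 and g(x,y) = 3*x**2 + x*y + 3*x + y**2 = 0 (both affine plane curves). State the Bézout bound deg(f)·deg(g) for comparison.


Common zeros: ∅; count = 0; Bézout bound = 2.

deg(f) = 1, deg(g) = 2, so Bézout bound = 2.
Scan x ∈ F_5. For each x, list the y ∈ F_5 with f(x, y) ≡ 0 and those with g(x, y) ≡ 0 (mod 5); the common zeros in that column are the intersection.
  x = 0: f ≡ 0 at y ∈ {1}; g ≡ 0 at y ∈ {0}; common: ∅.
  x = 1: f ≡ 0 at y ∈ {3}; g ≡ 0 at y ∈ ∅; common: ∅.
  x = 2: f ≡ 0 at y ∈ {0}; g ≡ 0 at y ∈ ∅; common: ∅.
  x = 3: f ≡ 0 at y ∈ {2}; g ≡ 0 at y ∈ {1}; common: ∅.
  x = 4: f ≡ 0 at y ∈ {4}; g ≡ 0 at y ∈ {0, 1}; common: ∅.
Collecting: common zeros = ∅, so the count is 0.
Comparison with the Bézout bound: 0 ≤ 2 = deg(f)·deg(g), as expected for curves with no common component (the affine F_5-count falls short of the bound because intersections may lie at infinity, over extension fields, or carry multiplicity).


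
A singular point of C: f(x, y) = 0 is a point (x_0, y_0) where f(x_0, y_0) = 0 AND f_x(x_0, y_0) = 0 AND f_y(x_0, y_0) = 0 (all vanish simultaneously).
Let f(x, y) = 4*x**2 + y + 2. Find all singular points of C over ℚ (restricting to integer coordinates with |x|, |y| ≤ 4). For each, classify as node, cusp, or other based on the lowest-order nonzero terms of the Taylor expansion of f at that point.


No singular points in the scanned grid; C is smooth there.

Compute partial derivatives:
  f_x = 8*x.
  f_y = 1.
f_y = 1 is a nonzero constant, so f_y never vanishes: no point (x, y) can satisfy f = f_x = f_y = 0. In particular no (x, y) ∈ {−4, ..., 4}² is singular; the curve is smooth.


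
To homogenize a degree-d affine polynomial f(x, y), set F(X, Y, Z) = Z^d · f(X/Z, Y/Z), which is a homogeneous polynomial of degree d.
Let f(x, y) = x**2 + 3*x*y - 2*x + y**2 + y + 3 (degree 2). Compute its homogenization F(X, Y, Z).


F(X, Y, Z) = X**2 + 3*X*Y - 2*X*Z + Y**2 + Y*Z + 3*Z**2

deg(f) = 2.
Substitute x = X/Z, y = Y/Z into f, then multiply by Z^2.
  monomial 1·x^2·y^0 ↦ 1·X^2·Y^0·Z^0.
  monomial 3·x^1·y^1 ↦ 3·X^1·Y^1·Z^0.
  monomial -2·x^1·y^0 ↦ -2·X^1·Y^0·Z^1.
  monomial 1·x^0·y^2 ↦ 1·X^0·Y^2·Z^0.
  monomial 1·x^0·y^1 ↦ 1·X^0·Y^1·Z^1.
  monomial 3·x^0·y^0 ↦ 3·X^0·Y^0·Z^2.
Collecting: F(X, Y, Z) = X**2 + 3*X*Y - 2*X*Z + Y**2 + Y*Z + 3*Z**2.


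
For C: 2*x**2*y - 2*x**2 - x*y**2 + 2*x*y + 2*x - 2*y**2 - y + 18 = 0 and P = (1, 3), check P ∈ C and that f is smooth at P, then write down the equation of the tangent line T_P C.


Tangent line at P: 7*x - 15*y + 38 = 0.

Step 1: f(1, 3) = 0, so P lies on C.
Step 2: partial derivatives
  f_x(x, y) = 4*x*y - 4*x - y**2 + 2*y + 2, f_y(x, y) = 2*x**2 - 2*x*y + 2*x - 4*y - 1.
  f_x(P) = 7, f_y(P) = -15 (gradient nonzero, so P is smooth).
Step 3: tangent line at P: 7·(x − 1) + -15·(y − 3) = 0.
Expanding: 7*x - 15*y + 38 = 0.


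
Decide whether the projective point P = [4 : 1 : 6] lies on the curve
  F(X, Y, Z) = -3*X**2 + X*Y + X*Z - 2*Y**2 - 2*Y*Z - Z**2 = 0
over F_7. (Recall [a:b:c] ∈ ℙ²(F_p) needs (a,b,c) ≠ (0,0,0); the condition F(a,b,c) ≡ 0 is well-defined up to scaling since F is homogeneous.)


F(4,1,6) ≡ 0 (mod 7); P is on the curve.

Evaluate F(4, 1, 6) term-by-term (mod 7).
  -3*X**2 ↦ -3·16·1·1 = -48
  X*Y ↦ 1·4·1·1 = 4
  X*Z ↦ 1·4·1·6 = 24
  -2*Y**2 ↦ -2·1·1·1 = -2
  -2*Y*Z ↦ -2·1·1·6 = -12
  -Z**2 ↦ -1·1·1·36 = -36
Sum: F(4, 1, 6) = (-48) + (4) + (24) + (-2) + (-12) + (-36) = -70.
Reducing mod 7: -70 ≡ 0 (mod 7).
Since F(a, b, c) ≡ 0 (mod 7), P lies on the curve.


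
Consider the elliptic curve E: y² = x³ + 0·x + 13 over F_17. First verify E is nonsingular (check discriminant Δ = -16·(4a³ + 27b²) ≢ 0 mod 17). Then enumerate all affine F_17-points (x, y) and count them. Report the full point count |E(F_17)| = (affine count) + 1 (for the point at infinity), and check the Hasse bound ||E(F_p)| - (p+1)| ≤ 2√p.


Affine points = {(0, 8), (0, 9), (2, 2), (2, 15), (4, 3), (4, 14), (5, 6), (5, 11), (6, 5), (6, 12), (7, 4), (7, 13), (8, 7), (8, 10), (11, 1), (11, 16), (13, 0)}; affine count = 17; |E(F_17)| = 18.

Discriminant check: Δ ∝ 4a³ + 27b² = 4·0³ + 27·13² = 4·0 + 27·169 ≡ 7 (mod 17). Nonzero ⇒ E is nonsingular.
For each x ∈ F_17, compute rhs = x³ + 0·x + 13 mod 17, then count y ∈ F_17 with y² ≡ rhs.
  x = 0: rhs = 13, matching y values: 8, 9 (2 points).
  x = 1: rhs = 14, matching y values: none (0 points).
  x = 2: rhs = 4, matching y values: 2, 15 (2 points).
  x = 3: rhs = 6, matching y values: none (0 points).
  x = 4: rhs = 9, matching y values: 3, 14 (2 points).
  x = 5: rhs = 2, matching y values: 6, 11 (2 points).
  x = 6: rhs = 8, matching y values: 5, 12 (2 points).
  x = 7: rhs = 16, matching y values: 4, 13 (2 points).
  x = 8: rhs = 15, matching y values: 7, 10 (2 points).
  x = 9: rhs = 11, matching y values: none (0 points).
  x = 10: rhs = 10, matching y values: none (0 points).
  x = 11: rhs = 1, matching y values: 1, 16 (2 points).
  x = 12: rhs = 7, matching y values: none (0 points).
  x = 13: rhs = 0, matching y values: 0 (1 points).
  x = 14: rhs = 3, matching y values: none (0 points).
  x = 15: rhs = 5, matching y values: none (0 points).
  x = 16: rhs = 12, matching y values: none (0 points).
Total affine count: 17.
Full point count |E(F_17)| = 17 + 1 = 18.
Hasse bound: |18 − (17+1)| = |0| = 0 ≤ 2√17 ≈ 8.2462 ✓.


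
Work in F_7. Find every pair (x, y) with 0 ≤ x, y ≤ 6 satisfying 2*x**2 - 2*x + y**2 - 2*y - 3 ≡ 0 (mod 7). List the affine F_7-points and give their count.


Affine F_7-points: {(0, 3), (0, 6), (1, 3), (1, 6), (2, 1), (4, 0), (4, 2), (6, 1)}; count = 8.

For each of the 49 pairs (x, y) ∈ F_7², evaluate f(x, y) mod 7. Record the zeros.
  x = 0: [0↦4, 1↦3, 2↦4, 3↦0, 4↦5, 5↦5, 6↦0]  zeros at y ∈ {3, 6}
  x = 1: [0↦4, 1↦3, 2↦4, 3↦0, 4↦5, 5↦5, 6↦0]  zeros at y ∈ {3, 6}
  x = 2: [0↦1, 1↦0, 2↦1, 3↦4, 4↦2, 5↦2, 6↦4]  zeros at y ∈ {1}
  x = 3: [0↦2, 1↦1, 2↦2, 3↦5, 4↦3, 5↦3, 6↦5]  zeros at y ∈ ∅
  x = 4: [0↦0, 1↦6, 2↦0, 3↦3, 4↦1, 5↦1, 6↦3]  zeros at y ∈ {0, 2}
  x = 5: [0↦2, 1↦1, 2↦2, 3↦5, 4↦3, 5↦3, 6↦5]  zeros at y ∈ ∅
  x = 6: [0↦1, 1↦0, 2↦1, 3↦4, 4↦2, 5↦2, 6↦4]  zeros at y ∈ {1}
Collecting zeros: affine points = {(0, 3), (0, 6), (1, 3), (1, 6), (2, 1), (4, 0), (4, 2), (6, 1)}.
Total count |C(F_7)_aff| = 8.


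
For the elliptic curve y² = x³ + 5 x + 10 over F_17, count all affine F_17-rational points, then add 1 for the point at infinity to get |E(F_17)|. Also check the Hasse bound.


Affine points = {(1, 4), (1, 13), (3, 1), (3, 16), (4, 3), (4, 14), (6, 1), (6, 16), (8, 1), (8, 16), (9, 6), (9, 11), (11, 6), (11, 11), (12, 8), (12, 9), (14, 6), (14, 11), (15, 3), (15, 14), (16, 2), (16, 15)}; affine count = 22; |E(F_17)| = 23.

Discriminant check: Δ ∝ 4a³ + 27b² = 4·5³ + 27·10² = 4·125 + 27·100 ≡ 4 (mod 17). Nonzero ⇒ E is nonsingular.
For each x ∈ F_17, compute rhs = x³ + 5·x + 10 mod 17, then count y ∈ F_17 with y² ≡ rhs.
  x = 0: rhs = 10, matching y values: none (0 points).
  x = 1: rhs = 16, matching y values: 4, 13 (2 points).
  x = 2: rhs = 11, matching y values: none (0 points).
  x = 3: rhs = 1, matching y values: 1, 16 (2 points).
  x = 4: rhs = 9, matching y values: 3, 14 (2 points).
  x = 5: rhs = 7, matching y values: none (0 points).
  x = 6: rhs = 1, matching y values: 1, 16 (2 points).
  x = 7: rhs = 14, matching y values: none (0 points).
  x = 8: rhs = 1, matching y values: 1, 16 (2 points).
  x = 9: rhs = 2, matching y values: 6, 11 (2 points).
  x = 10: rhs = 6, matching y values: none (0 points).
  x = 11: rhs = 2, matching y values: 6, 11 (2 points).
  x = 12: rhs = 13, matching y values: 8, 9 (2 points).
  x = 13: rhs = 11, matching y values: none (0 points).
  x = 14: rhs = 2, matching y values: 6, 11 (2 points).
  x = 15: rhs = 9, matching y values: 3, 14 (2 points).
  x = 16: rhs = 4, matching y values: 2, 15 (2 points).
Total affine count: 22.
Full point count |E(F_17)| = 22 + 1 = 23.
Hasse bound: |23 − (17+1)| = |5| = 5 ≤ 2√17 ≈ 8.2462 ✓.


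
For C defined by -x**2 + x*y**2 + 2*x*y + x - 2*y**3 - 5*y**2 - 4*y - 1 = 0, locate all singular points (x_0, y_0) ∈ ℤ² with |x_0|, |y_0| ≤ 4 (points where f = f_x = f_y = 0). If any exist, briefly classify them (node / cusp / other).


Singular points: {(0, -1)}; classification: node.

Compute partial derivatives:
  f_x = -2*x + y**2 + 2*y + 1.
  f_y = 2*x*y + 2*x - 6*y**2 - 10*y - 4.
Scan x_0 ∈ {−4, ..., 4}. For each x_0, f_y(x_0, y) is a polynomial in y; find its integer roots y ∈ {−4, ..., 4}, then test f_x and f at those candidates.
  x = -4: f_y(-4, y) = -6*y**2 - 18*y - 12; vanishes at y ∈ {-2, -1}. (-4, -2): f_x = 9 ≠ 0; (-4, -1): f_x = 8 ≠ 0.
  x = -3: f_y(-3, y) = -6*y**2 - 16*y - 10; vanishes at y ∈ {-1}. (-3, -1): f_x = 6 ≠ 0.
  x = -2: f_y(-2, y) = -6*y**2 - 14*y - 8; vanishes at y ∈ {-1}. (-2, -1): f_x = 4 ≠ 0.
  x = -1: f_y(-1, y) = -6*y**2 - 12*y - 6; vanishes at y ∈ {-1}. (-1, -1): f_x = 2 ≠ 0.
  x = 0: f_y(0, y) = -6*y**2 - 10*y - 4; vanishes at y ∈ {-1}. (0, -1): f_x = 0, f = 0 — SINGULAR.
  x = 1: f_y(1, y) = -6*y**2 - 8*y - 2; vanishes at y ∈ {-1}. (1, -1): f_x = -2 ≠ 0.
  x = 2: f_y(2, y) = -6*y**2 - 6*y; vanishes at y ∈ {-1, 0}. (2, -1): f_x = -4 ≠ 0; (2, 0): f_x = -3 ≠ 0.
  x = 3: f_y(3, y) = -6*y**2 - 4*y + 2; vanishes at y ∈ {-1}. (3, -1): f_x = -6 ≠ 0.
  x = 4: f_y(4, y) = -6*y**2 - 2*y + 4; vanishes at y ∈ {-1}. (4, -1): f_x = -8 ≠ 0.
Only singular point on the grid: (0, -1).
Classify: substitute x = 0 + u, y = -1 + v and expand: f = -u**2 + u*v**2 - 2*v**3 + v**2.
No constant or linear terms (consistent with a singular point). Quadratic part: -u**2 + v**2. Cubic part: u*v**2 - 2*v**3.
The quadratic part v**2 - u**2 = (v − u)(v + u) splits into two distinct linear factors, so there are two distinct tangent lines y − -1 = ±(x − 0) — this is a node (ordinary double point).
Classification: node.


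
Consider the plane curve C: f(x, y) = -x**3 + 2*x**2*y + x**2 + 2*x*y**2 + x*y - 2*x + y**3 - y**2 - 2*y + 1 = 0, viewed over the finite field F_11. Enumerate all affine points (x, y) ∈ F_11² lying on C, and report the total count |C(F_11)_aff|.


Affine F_11-points: {(1, 5), (1, 8), (2, 7), (4, 0), (4, 7), (4, 8), (5, 5), (5, 9), (5, 10), (8, 10), (9, 3), (9, 6), (9, 7)}; count = 13.

For each of the 121 pairs (x, y) ∈ F_11², evaluate f(x, y) mod 11. Record the zeros.
  x = 0: [0↦1, 1↦10, 2↦1, 3↦2, 4↦8, 5↦3, 6↦4, 7↦6, 8↦4, 9↦4, 10↦1]  zeros at y ∈ ∅
  x = 1: [0↦10, 1↦2, 2↦2, 3↦5, 4↦6, 5↦0, 6↦4, 7↦2, 8↦0, 9↦4, 10↦9]  zeros at y ∈ {5, 8}
  x = 2: [0↦4, 1↦5, 2↦7, 3↦5, 4↦5, 5↦2, 6↦2, 7↦0, 8↦2, 9↦3, 10↦9]  zeros at y ∈ {7}
  x = 3: [0↦10, 1↦2, 2↦10, 3↦7, 4↦10, 5↦3, 6↦3, 7↦5, 8↦4, 9↦6, 10↦6]  zeros at y ∈ ∅
  x = 4: [0↦0, 1↦9, 2↦5, 3↦5, 4↦4, 5↦8, 6↦1, 7↦0, 8↦0, 9↦7, 10↦5]  zeros at y ∈ {0, 7, 8}
  x = 5: [0↦1, 1↦9, 2↦8, 3↦4, 4↦3, 5↦0, 6↦1, 7↦1, 8↦6, 9↦0, 10↦0]  zeros at y ∈ {5, 9, 10}
  x = 6: [0↦7, 1↦7, 2↦2, 3↦9, 4↦1, 5↦6, 6↦8, 7↦2, 8↦5, 9↦1, 10↦7]  zeros at y ∈ ∅
  x = 7: [0↦1, 1↦8, 2↦3, 3↦3, 4↦3, 5↦9, 6↦5, 7↦8, 8↦2, 9↦4, 10↦9]  zeros at y ∈ ∅
  x = 8: [0↦10, 1↦6, 2↦5, 3↦2, 4↦3, 5↦3, 6↦8, 7↦2, 8↦2, 9↦3, 10↦0]  zeros at y ∈ {10}
  x = 9: [0↦6, 1↦6, 2↦2, 3↦0, 4↦6, 5↦4, 6↦0, 7↦0, 8↦10, 9↦3, 10↦7]  zeros at y ∈ {3, 6, 7}
  x = 10: [0↦5, 1↦2, 2↦10, 3↦2, 4↦6, 5↦6, 6↦8, 7↦7, 8↦9, 9↦9, 10↦2]  zeros at y ∈ ∅
Collecting zeros: affine points = {(1, 5), (1, 8), (2, 7), (4, 0), (4, 7), (4, 8), (5, 5), (5, 9), (5, 10), (8, 10), (9, 3), (9, 6), (9, 7)}.
Total count |C(F_11)_aff| = 13.


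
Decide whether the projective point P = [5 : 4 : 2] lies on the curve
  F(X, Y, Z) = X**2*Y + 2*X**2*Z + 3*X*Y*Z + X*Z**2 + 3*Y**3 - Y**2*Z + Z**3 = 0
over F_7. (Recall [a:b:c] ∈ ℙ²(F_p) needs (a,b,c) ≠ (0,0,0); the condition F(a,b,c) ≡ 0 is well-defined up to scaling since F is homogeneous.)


F(5,4,2) ≡ 4 (mod 7); P is NOT on the curve.

Evaluate F(5, 4, 2) term-by-term (mod 7).
  X**2*Y ↦ 1·25·4·1 = 100
  2*X**2*Z ↦ 2·25·1·2 = 100
  3*X*Y*Z ↦ 3·5·4·2 = 120
  X*Z**2 ↦ 1·5·1·4 = 20
  3*Y**3 ↦ 3·1·64·1 = 192
  -Y**2*Z ↦ -1·1·16·2 = -32
  Z**3 ↦ 1·1·1·8 = 8
Sum: F(5, 4, 2) = (100) + (100) + (120) + (20) + (192) + (-32) + (8) = 508.
Reducing mod 7: 508 ≡ 4 (mod 7).
Since F(a, b, c) ≡ 4 ≠ 0 (mod 7), P does NOT lie on the curve.


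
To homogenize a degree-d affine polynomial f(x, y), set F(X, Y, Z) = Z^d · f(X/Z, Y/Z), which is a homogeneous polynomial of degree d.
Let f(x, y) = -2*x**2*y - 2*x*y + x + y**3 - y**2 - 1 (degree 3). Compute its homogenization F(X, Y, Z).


F(X, Y, Z) = -2*X**2*Y - 2*X*Y*Z + X*Z**2 + Y**3 - Y**2*Z - Z**3

deg(f) = 3.
Substitute x = X/Z, y = Y/Z into f, then multiply by Z^3.
  monomial -2·x^2·y^1 ↦ -2·X^2·Y^1·Z^0.
  monomial -2·x^1·y^1 ↦ -2·X^1·Y^1·Z^1.
  monomial 1·x^1·y^0 ↦ 1·X^1·Y^0·Z^2.
  monomial 1·x^0·y^3 ↦ 1·X^0·Y^3·Z^0.
  monomial -1·x^0·y^2 ↦ -1·X^0·Y^2·Z^1.
  monomial -1·x^0·y^0 ↦ -1·X^0·Y^0·Z^3.
Collecting: F(X, Y, Z) = -2*X**2*Y - 2*X*Y*Z + X*Z**2 + Y**3 - Y**2*Z - Z**3.


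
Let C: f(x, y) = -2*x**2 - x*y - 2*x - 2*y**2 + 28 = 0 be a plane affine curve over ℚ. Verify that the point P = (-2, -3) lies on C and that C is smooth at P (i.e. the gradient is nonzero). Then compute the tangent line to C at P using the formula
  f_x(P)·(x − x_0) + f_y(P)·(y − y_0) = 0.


Tangent line at P: 9*x + 14*y + 60 = 0.

Step 1: f(-2, -3) = 0, so P lies on C.
Step 2: partial derivatives
  f_x(x, y) = -4*x - y - 2, f_y(x, y) = -x - 4*y.
  f_x(P) = 9, f_y(P) = 14 (gradient nonzero, so P is smooth).
Step 3: tangent line at P: 9·(x − -2) + 14·(y − -3) = 0.
Expanding: 9*x + 14*y + 60 = 0.


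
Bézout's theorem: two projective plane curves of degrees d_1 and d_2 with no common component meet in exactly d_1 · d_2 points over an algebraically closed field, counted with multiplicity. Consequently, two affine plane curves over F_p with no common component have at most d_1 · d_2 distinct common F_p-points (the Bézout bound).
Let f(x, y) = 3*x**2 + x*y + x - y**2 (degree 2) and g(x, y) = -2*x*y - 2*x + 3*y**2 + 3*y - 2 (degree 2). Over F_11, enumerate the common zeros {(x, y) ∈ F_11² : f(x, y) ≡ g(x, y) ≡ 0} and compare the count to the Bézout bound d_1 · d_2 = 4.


Common zeros: ∅; count = 0; Bézout bound = 4.

deg(f) = 2, deg(g) = 2, so Bézout bound = 4.
Scan x ∈ F_11. For each x, list the y ∈ F_11 with f(x, y) ≡ 0 and those with g(x, y) ≡ 0 (mod 11); the common zeros in that column are the intersection.
  x = 0: f ≡ 0 at y ∈ {0}; g ≡ 0 at y ∈ {5}; common: ∅.
  x = 1: f ≡ 0 at y ∈ ∅; g ≡ 0 at y ∈ {1, 6}; common: ∅.
  x = 2: f ≡ 0 at y ∈ {3, 10}; g ≡ 0 at y ∈ ∅; common: ∅.
  x = 3: f ≡ 0 at y ∈ ∅; g ≡ 0 at y ∈ ∅; common: ∅.
  x = 4: f ≡ 0 at y ∈ {1, 3}; g ≡ 0 at y ∈ ∅; common: ∅.
  x = 5: f ≡ 0 at y ∈ {7, 9}; g ≡ 0 at y ∈ ∅; common: ∅.
  x = 6: f ≡ 0 at y ∈ ∅; g ≡ 0 at y ∈ ∅; common: ∅.
  x = 7: f ≡ 0 at y ∈ {0, 7}; g ≡ 0 at y ∈ {3, 8}; common: ∅.
  x = 8: f ≡ 0 at y ∈ ∅; g ≡ 0 at y ∈ {4}; common: ∅.
  x = 9: f ≡ 0 at y ∈ {10}; g ≡ 0 at y ∈ {7, 9}; common: ∅.
  x = 10: f ≡ 0 at y ∈ {1, 9}; g ≡ 0 at y ∈ {0, 2}; common: ∅.
Collecting: common zeros = ∅, so the count is 0.
Comparison with the Bézout bound: 0 ≤ 4 = deg(f)·deg(g), as expected for curves with no common component (the affine F_11-count falls short of the bound because intersections may lie at infinity, over extension fields, or carry multiplicity).


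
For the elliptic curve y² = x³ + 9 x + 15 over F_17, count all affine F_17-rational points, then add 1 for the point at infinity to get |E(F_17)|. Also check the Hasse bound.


Affine points = {(0, 7), (0, 10), (1, 5), (1, 12), (3, 1), (3, 16), (4, 8), (4, 9), (5, 7), (5, 10), (6, 8), (6, 9), (7, 8), (7, 9), (8, 2), (8, 15), (9, 3), (9, 14), (10, 0), (11, 0), (12, 7), (12, 10), (13, 0)}; affine count = 23; |E(F_17)| = 24.

Discriminant check: Δ ∝ 4a³ + 27b² = 4·9³ + 27·15² = 4·729 + 27·225 ≡ 15 (mod 17). Nonzero ⇒ E is nonsingular.
For each x ∈ F_17, compute rhs = x³ + 9·x + 15 mod 17, then count y ∈ F_17 with y² ≡ rhs.
  x = 0: rhs = 15, matching y values: 7, 10 (2 points).
  x = 1: rhs = 8, matching y values: 5, 12 (2 points).
  x = 2: rhs = 7, matching y values: none (0 points).
  x = 3: rhs = 1, matching y values: 1, 16 (2 points).
  x = 4: rhs = 13, matching y values: 8, 9 (2 points).
  x = 5: rhs = 15, matching y values: 7, 10 (2 points).
  x = 6: rhs = 13, matching y values: 8, 9 (2 points).
  x = 7: rhs = 13, matching y values: 8, 9 (2 points).
  x = 8: rhs = 4, matching y values: 2, 15 (2 points).
  x = 9: rhs = 9, matching y values: 3, 14 (2 points).
  x = 10: rhs = 0, matching y values: 0 (1 points).
  x = 11: rhs = 0, matching y values: 0 (1 points).
  x = 12: rhs = 15, matching y values: 7, 10 (2 points).
  x = 13: rhs = 0, matching y values: 0 (1 points).
  x = 14: rhs = 12, matching y values: none (0 points).
  x = 15: rhs = 6, matching y values: none (0 points).
  x = 16: rhs = 5, matching y values: none (0 points).
Total affine count: 23.
Full point count |E(F_17)| = 23 + 1 = 24.
Hasse bound: |24 − (17+1)| = |6| = 6 ≤ 2√17 ≈ 8.2462 ✓.
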